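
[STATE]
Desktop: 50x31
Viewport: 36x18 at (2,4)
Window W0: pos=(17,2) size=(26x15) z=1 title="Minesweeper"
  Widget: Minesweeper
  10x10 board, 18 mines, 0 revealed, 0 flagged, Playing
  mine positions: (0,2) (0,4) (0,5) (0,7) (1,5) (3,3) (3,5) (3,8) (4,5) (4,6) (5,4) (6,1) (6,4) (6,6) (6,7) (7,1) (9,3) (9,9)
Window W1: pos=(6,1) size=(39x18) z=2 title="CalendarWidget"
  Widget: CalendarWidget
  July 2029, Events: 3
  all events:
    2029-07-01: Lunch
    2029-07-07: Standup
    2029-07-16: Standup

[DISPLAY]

    ┃              July 2029        
    ┃Mo Tu We Th Fr Sa Su           
    ┃                   1*          
    ┃ 2  3  4  5  6  7*  8          
    ┃ 9 10 11 12 13 14 15           
    ┃16* 17 18 19 20 21 22          
    ┃23 24 25 26 27 28 29           
    ┃30 31                          
    ┃                               
    ┃                               
    ┃                               
    ┃                               
    ┃                               
    ┃                               
    ┗━━━━━━━━━━━━━━━━━━━━━━━━━━━━━━━
                                    
                                    
                                    


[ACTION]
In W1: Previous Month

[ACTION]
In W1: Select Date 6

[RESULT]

    ┃              June 2029        
    ┃Mo Tu We Th Fr Sa Su           
    ┃             1  2  3           
    ┃ 4  5 [ 6]  7  8  9 10         
    ┃11 12 13 14 15 16 17           
    ┃18 19 20 21 22 23 24           
    ┃25 26 27 28 29 30              
    ┃                               
    ┃                               
    ┃                               
    ┃                               
    ┃                               
    ┃                               
    ┃                               
    ┗━━━━━━━━━━━━━━━━━━━━━━━━━━━━━━━
                                    
                                    
                                    


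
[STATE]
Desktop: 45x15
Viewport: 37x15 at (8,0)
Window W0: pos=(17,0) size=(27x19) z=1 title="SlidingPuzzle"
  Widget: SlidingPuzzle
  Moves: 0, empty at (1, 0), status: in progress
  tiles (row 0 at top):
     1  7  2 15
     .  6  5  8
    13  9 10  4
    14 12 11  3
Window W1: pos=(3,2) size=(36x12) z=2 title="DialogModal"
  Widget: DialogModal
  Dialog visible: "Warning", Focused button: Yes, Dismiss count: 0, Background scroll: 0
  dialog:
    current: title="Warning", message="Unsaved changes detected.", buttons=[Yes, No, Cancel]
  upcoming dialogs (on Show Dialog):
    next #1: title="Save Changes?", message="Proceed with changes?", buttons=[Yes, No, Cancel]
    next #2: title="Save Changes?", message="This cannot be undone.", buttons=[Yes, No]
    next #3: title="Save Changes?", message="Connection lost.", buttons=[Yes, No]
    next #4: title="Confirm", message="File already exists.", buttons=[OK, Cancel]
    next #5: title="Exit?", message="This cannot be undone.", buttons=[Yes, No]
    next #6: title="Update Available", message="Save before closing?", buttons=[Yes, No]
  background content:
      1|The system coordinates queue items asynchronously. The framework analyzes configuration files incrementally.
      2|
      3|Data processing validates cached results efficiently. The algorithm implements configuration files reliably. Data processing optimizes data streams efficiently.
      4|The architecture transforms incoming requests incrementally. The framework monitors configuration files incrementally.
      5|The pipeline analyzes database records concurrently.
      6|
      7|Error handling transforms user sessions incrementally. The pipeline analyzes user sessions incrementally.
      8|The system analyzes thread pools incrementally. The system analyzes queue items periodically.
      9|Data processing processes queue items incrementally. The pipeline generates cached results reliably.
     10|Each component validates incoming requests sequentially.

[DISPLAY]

         ┏━━━━━━━━━━━━━━━━━━━━━━━━━┓ 
         ┃ SlidingPuzzle           ┃ 
━━━━━━━━━━━━━━━━━━━━━━━━━━━━━━┓────┨ 
logModal                      ┃    ┃ 
──────────────────────────────┨    ┃ 
system coordinates queue items┃    ┃ 
──────────────────────────┐   ┃    ┃ 
         Warning          │d r┃    ┃ 
Unsaved changes detected. │omi┃    ┃ 
   [Yes]  No   Cancel     │rec┃    ┃ 
──────────────────────────┘   ┃    ┃ 
r handling transforms user ses┃    ┃ 
system analyzes thread pools i┃    ┃ 
━━━━━━━━━━━━━━━━━━━━━━━━━━━━━━┛    ┃ 
         ┃                         ┃ 


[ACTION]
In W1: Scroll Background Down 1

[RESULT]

         ┏━━━━━━━━━━━━━━━━━━━━━━━━━┓ 
         ┃ SlidingPuzzle           ┃ 
━━━━━━━━━━━━━━━━━━━━━━━━━━━━━━┓────┨ 
logModal                      ┃    ┃ 
──────────────────────────────┨    ┃ 
                              ┃    ┃ 
──────────────────────────┐d r┃    ┃ 
         Warning          │omi┃    ┃ 
Unsaved changes detected. │rec┃    ┃ 
   [Yes]  No   Cancel     │   ┃    ┃ 
──────────────────────────┘ses┃    ┃ 
system analyzes thread pools i┃    ┃ 
 processing processes queue it┃    ┃ 
━━━━━━━━━━━━━━━━━━━━━━━━━━━━━━┛    ┃ 
         ┃                         ┃ 


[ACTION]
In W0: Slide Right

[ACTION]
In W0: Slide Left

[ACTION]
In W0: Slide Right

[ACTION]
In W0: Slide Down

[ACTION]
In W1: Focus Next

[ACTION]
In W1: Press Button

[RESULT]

         ┏━━━━━━━━━━━━━━━━━━━━━━━━━┓ 
         ┃ SlidingPuzzle           ┃ 
━━━━━━━━━━━━━━━━━━━━━━━━━━━━━━┓────┨ 
logModal                      ┃    ┃ 
──────────────────────────────┨    ┃ 
                              ┃    ┃ 
 processing validates cached r┃    ┃ 
architecture transforms incomi┃    ┃ 
pipeline analyzes database rec┃    ┃ 
                              ┃    ┃ 
r handling transforms user ses┃    ┃ 
system analyzes thread pools i┃    ┃ 
 processing processes queue it┃    ┃ 
━━━━━━━━━━━━━━━━━━━━━━━━━━━━━━┛    ┃ 
         ┃                         ┃ 


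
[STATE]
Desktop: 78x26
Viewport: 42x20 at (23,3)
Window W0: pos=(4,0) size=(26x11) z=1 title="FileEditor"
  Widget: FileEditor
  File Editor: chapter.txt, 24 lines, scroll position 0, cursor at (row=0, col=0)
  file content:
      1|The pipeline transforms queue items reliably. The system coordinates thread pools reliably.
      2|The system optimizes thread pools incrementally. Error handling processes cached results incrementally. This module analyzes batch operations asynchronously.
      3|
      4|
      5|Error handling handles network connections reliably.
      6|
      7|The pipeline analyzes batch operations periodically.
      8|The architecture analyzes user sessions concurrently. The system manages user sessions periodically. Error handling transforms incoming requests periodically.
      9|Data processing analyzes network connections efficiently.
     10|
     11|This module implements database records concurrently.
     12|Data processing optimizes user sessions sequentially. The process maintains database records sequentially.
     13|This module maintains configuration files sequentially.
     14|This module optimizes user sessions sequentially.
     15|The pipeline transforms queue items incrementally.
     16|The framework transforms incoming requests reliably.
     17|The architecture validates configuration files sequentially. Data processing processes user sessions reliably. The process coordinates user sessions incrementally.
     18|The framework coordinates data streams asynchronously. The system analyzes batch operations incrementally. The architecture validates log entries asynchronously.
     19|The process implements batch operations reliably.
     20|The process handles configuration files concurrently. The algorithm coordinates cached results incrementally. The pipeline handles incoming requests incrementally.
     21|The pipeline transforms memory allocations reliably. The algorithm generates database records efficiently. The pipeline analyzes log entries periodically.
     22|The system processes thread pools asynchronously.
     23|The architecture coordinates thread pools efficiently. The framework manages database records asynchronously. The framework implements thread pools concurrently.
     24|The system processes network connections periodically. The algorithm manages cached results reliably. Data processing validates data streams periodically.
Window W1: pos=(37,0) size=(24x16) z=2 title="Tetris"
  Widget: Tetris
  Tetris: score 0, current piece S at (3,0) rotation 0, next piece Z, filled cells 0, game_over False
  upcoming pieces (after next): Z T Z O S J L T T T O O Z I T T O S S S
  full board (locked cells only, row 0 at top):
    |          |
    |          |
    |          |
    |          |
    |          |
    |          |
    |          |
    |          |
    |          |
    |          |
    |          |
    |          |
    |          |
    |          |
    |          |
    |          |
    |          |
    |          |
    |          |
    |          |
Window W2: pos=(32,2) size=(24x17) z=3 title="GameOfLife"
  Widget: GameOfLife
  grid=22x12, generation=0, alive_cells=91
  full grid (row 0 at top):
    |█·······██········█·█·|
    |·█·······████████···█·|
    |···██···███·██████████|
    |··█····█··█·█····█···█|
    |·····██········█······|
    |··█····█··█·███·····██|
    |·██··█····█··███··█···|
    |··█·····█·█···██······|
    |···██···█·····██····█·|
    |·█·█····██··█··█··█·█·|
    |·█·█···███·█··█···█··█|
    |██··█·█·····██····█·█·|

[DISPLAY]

forms▲┃  ┃ GameOfLife           ┃    ┃    
es th█┃  ┠──────────────────────┨    ┃    
     ░┃  ┃Gen: 0                ┃    ┃    
     ░┃  ┃█·······██········█·█·┃    ┃    
dles ░┃  ┃·█·······████████···█·┃    ┃    
     ░┃  ┃···██···███·██████████┃    ┃    
zes b▼┃  ┃··█····█··█·█····█···█┃    ┃    
━━━━━━┛  ┃·····██········█······┃    ┃    
         ┃··█····█··█·███·····██┃    ┃    
         ┃·██··█····█··███··█···┃    ┃    
         ┃··█·····█·█···██······┃    ┃    
         ┃···██···█·····██····█·┃    ┃    
         ┃·█·█····██··█··█··█·█·┃━━━━┛    
         ┃·█·█···███·█··█···█··█┃         
         ┃██··█·█·····██····█·█·┃         
         ┗━━━━━━━━━━━━━━━━━━━━━━┛         
                                          
                                          
                                          
                                          


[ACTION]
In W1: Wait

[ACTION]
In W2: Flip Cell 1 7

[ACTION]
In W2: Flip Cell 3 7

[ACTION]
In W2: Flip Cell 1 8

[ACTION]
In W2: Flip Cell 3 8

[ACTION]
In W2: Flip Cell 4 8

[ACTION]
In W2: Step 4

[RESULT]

forms▲┃  ┃ GameOfLife           ┃    ┃    
es th█┃  ┠──────────────────────┨    ┃    
     ░┃  ┃Gen: 4                ┃    ┃    
     ░┃  ┃···················█··┃    ┃    
dles ░┃  ┃··············██···█··┃    ┃    
     ░┃  ┃······█████·█·····█·█·┃    ┃    
zes b▼┃  ┃·██···███████······█·█┃    ┃    
━━━━━━┛  ┃██·················███┃    ┃    
         ┃······█·█···██········┃    ┃    
         ┃██·····██··█··········┃    ┃    
         ┃·█···██····████·······┃    ┃    
         ┃·····█·····█··█····██·┃    ┃    
         ┃···███·██··█·······███┃━━━━┛    
         ┃··█···██······██·█···█┃         
         ┃···█████·····███···██·┃         
         ┗━━━━━━━━━━━━━━━━━━━━━━┛         
                                          
                                          
                                          
                                          


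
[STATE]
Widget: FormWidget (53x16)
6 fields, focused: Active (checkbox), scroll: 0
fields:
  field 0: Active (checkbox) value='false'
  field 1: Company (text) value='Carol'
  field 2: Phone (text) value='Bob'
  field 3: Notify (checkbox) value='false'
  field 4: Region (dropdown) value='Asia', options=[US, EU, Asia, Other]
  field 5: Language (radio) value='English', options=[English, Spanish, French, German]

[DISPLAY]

> Active:     [ ]                                    
  Company:    [Carol                                ]
  Phone:      [Bob                                  ]
  Notify:     [ ]                                    
  Region:     [Asia                                ▼]
  Language:   (●) English  ( ) Spanish  ( ) French  (
                                                     
                                                     
                                                     
                                                     
                                                     
                                                     
                                                     
                                                     
                                                     
                                                     


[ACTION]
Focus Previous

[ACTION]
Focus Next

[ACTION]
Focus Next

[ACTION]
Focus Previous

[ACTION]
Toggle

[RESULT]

> Active:     [x]                                    
  Company:    [Carol                                ]
  Phone:      [Bob                                  ]
  Notify:     [ ]                                    
  Region:     [Asia                                ▼]
  Language:   (●) English  ( ) Spanish  ( ) French  (
                                                     
                                                     
                                                     
                                                     
                                                     
                                                     
                                                     
                                                     
                                                     
                                                     


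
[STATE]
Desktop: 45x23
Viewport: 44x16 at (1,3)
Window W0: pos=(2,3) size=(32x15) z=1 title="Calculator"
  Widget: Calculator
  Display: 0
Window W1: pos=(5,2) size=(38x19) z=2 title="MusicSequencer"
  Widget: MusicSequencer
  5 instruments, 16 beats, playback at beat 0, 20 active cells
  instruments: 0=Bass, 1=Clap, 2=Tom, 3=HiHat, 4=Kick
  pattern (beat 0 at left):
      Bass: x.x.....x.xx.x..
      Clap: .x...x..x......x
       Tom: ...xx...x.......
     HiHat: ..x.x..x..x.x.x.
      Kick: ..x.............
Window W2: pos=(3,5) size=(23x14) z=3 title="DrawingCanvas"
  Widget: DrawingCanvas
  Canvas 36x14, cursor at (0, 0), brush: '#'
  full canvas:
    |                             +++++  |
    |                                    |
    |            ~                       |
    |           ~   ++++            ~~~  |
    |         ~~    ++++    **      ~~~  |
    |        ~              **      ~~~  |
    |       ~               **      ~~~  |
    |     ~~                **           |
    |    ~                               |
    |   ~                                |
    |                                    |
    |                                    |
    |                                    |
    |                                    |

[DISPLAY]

 ┏━━┃ MusicSequencer                     ┃  
 ┃ C┠────────────────────────────────────┨  
 ┠┏━━━━━━━━━━━━━━━━━━━━━┓45              ┃  
 ┃┃ DrawingCanvas       ┃··              ┃  
 ┃┠─────────────────────┨·█              ┃  
 ┃┃+                    ┃··              ┃  
 ┃┃                     ┃█·              ┃  
 ┃┃            ~        ┃··              ┃  
 ┃┃           ~   ++++  ┃                ┃  
 ┃┃         ~~    ++++  ┃                ┃  
 ┃┃        ~            ┃                ┃  
 ┃┃       ~             ┃                ┃  
 ┃┃     ~~              ┃                ┃  
 ┃┃    ~                ┃                ┃  
 ┗┃   ~                 ┃                ┃  
  ┗━━━━━━━━━━━━━━━━━━━━━┛                ┃  


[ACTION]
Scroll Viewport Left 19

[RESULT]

  ┏━━┃ MusicSequencer                     ┃ 
  ┃ C┠────────────────────────────────────┨ 
  ┠┏━━━━━━━━━━━━━━━━━━━━━┓45              ┃ 
  ┃┃ DrawingCanvas       ┃··              ┃ 
  ┃┠─────────────────────┨·█              ┃ 
  ┃┃+                    ┃··              ┃ 
  ┃┃                     ┃█·              ┃ 
  ┃┃            ~        ┃··              ┃ 
  ┃┃           ~   ++++  ┃                ┃ 
  ┃┃         ~~    ++++  ┃                ┃ 
  ┃┃        ~            ┃                ┃ 
  ┃┃       ~             ┃                ┃ 
  ┃┃     ~~              ┃                ┃ 
  ┃┃    ~                ┃                ┃ 
  ┗┃   ~                 ┃                ┃ 
   ┗━━━━━━━━━━━━━━━━━━━━━┛                ┃ 


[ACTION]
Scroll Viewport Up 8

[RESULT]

                                            
                                            
     ┏━━━━━━━━━━━━━━━━━━━━━━━━━━━━━━━━━━━━┓ 
  ┏━━┃ MusicSequencer                     ┃ 
  ┃ C┠────────────────────────────────────┨ 
  ┠┏━━━━━━━━━━━━━━━━━━━━━┓45              ┃ 
  ┃┃ DrawingCanvas       ┃··              ┃ 
  ┃┠─────────────────────┨·█              ┃ 
  ┃┃+                    ┃··              ┃ 
  ┃┃                     ┃█·              ┃ 
  ┃┃            ~        ┃··              ┃ 
  ┃┃           ~   ++++  ┃                ┃ 
  ┃┃         ~~    ++++  ┃                ┃ 
  ┃┃        ~            ┃                ┃ 
  ┃┃       ~             ┃                ┃ 
  ┃┃     ~~              ┃                ┃ 


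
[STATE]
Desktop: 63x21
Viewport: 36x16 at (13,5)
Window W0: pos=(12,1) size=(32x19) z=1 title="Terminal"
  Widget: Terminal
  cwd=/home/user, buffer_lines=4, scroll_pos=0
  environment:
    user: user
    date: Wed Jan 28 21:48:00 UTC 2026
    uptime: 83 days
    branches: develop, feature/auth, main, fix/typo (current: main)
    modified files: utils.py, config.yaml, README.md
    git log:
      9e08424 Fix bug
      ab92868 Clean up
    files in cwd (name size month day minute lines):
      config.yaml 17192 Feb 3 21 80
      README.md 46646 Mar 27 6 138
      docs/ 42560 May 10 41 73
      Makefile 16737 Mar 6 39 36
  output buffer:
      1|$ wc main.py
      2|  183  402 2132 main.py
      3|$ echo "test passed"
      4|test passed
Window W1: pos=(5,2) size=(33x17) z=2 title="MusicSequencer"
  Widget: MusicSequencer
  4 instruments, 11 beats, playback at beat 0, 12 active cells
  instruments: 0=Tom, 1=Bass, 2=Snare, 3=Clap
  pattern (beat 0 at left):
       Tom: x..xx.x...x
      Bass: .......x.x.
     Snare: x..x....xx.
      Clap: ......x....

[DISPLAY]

1234567890              ┃     ┃     
··██·█···█              ┃     ┃     
······█·█·              ┃     ┃     
··█····██·              ┃     ┃     
·····█····              ┃     ┃     
                        ┃     ┃     
                        ┃     ┃     
                        ┃     ┃     
                        ┃     ┃     
                        ┃     ┃     
                        ┃     ┃     
                        ┃     ┃     
                        ┃     ┃     
━━━━━━━━━━━━━━━━━━━━━━━━┛     ┃     
━━━━━━━━━━━━━━━━━━━━━━━━━━━━━━┛     
                                    


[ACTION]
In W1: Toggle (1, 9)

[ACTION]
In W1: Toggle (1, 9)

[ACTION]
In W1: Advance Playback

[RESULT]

▼234567890              ┃     ┃     
··██·█···█              ┃     ┃     
······█·█·              ┃     ┃     
··█····██·              ┃     ┃     
·····█····              ┃     ┃     
                        ┃     ┃     
                        ┃     ┃     
                        ┃     ┃     
                        ┃     ┃     
                        ┃     ┃     
                        ┃     ┃     
                        ┃     ┃     
                        ┃     ┃     
━━━━━━━━━━━━━━━━━━━━━━━━┛     ┃     
━━━━━━━━━━━━━━━━━━━━━━━━━━━━━━┛     
                                    


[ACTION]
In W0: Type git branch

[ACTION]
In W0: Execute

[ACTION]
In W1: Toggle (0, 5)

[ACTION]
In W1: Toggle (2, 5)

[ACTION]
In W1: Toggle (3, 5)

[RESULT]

▼234567890              ┃     ┃     
··████···█              ┃     ┃     
······█·█·              ┃     ┃     
··█·█··██·              ┃     ┃     
····██····              ┃     ┃     
                        ┃     ┃     
                        ┃     ┃     
                        ┃     ┃     
                        ┃     ┃     
                        ┃     ┃     
                        ┃     ┃     
                        ┃     ┃     
                        ┃     ┃     
━━━━━━━━━━━━━━━━━━━━━━━━┛     ┃     
━━━━━━━━━━━━━━━━━━━━━━━━━━━━━━┛     
                                    


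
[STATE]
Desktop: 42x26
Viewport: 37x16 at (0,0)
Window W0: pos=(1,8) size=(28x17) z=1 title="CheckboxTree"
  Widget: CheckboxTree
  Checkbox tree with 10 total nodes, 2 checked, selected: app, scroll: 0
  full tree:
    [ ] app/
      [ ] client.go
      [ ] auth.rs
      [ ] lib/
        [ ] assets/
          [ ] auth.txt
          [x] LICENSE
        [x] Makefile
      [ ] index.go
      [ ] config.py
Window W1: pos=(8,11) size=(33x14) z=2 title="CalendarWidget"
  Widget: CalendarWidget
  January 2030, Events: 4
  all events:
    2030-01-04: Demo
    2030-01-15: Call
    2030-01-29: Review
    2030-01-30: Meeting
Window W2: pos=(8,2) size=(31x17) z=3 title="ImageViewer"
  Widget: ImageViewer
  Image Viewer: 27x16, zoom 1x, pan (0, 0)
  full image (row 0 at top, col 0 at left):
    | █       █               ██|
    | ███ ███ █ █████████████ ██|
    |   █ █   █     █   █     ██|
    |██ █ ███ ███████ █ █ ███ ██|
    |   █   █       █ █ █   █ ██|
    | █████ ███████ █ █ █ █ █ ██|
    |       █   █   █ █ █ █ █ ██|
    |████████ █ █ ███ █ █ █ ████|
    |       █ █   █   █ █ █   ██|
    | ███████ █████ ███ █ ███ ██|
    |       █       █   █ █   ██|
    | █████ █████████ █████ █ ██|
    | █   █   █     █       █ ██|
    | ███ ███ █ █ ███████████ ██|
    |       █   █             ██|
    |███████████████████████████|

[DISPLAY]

                                     
                                     
        ┏━━━━━━━━━━━━━━━━━━━━━━━━━━━━
        ┃ ImageViewer                
        ┠────────────────────────────
        ┃ █       █               ██ 
        ┃ ███ ███ █ █████████████ ██ 
        ┃   █ █   █     █   █     ██ 
 ┏━━━━━━┃██ █ ███ ███████ █ █ ███ ██ 
 ┃ Check┃   █   █       █ █ █   █ ██ 
 ┠──────┃ █████ ███████ █ █ █ █ █ ██ 
 ┃>[-] a┃       █   █   █ █ █ █ █ ██ 
 ┃   [ ]┃████████ █ █ ███ █ █ █ ████ 
 ┃   [ ]┃       █ █   █   █ █ █   ██ 
 ┃   [-]┃ ███████ █████ ███ █ ███ ██ 
 ┃     [┃       █       █   █ █   ██ 


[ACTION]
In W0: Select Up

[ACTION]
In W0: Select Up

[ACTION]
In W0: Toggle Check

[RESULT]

                                     
                                     
        ┏━━━━━━━━━━━━━━━━━━━━━━━━━━━━
        ┃ ImageViewer                
        ┠────────────────────────────
        ┃ █       █               ██ 
        ┃ ███ ███ █ █████████████ ██ 
        ┃   █ █   █     █   █     ██ 
 ┏━━━━━━┃██ █ ███ ███████ █ █ ███ ██ 
 ┃ Check┃   █   █       █ █ █   █ ██ 
 ┠──────┃ █████ ███████ █ █ █ █ █ ██ 
 ┃>[x] a┃       █   █   █ █ █ █ █ ██ 
 ┃   [x]┃████████ █ █ ███ █ █ █ ████ 
 ┃   [x]┃       █ █   █   █ █ █   ██ 
 ┃   [x]┃ ███████ █████ ███ █ ███ ██ 
 ┃     [┃       █       █   █ █   ██ 


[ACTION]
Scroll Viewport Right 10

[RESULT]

                                     
                                     
   ┏━━━━━━━━━━━━━━━━━━━━━━━━━━━━━┓   
   ┃ ImageViewer                 ┃   
   ┠─────────────────────────────┨   
   ┃ █       █               ██  ┃   
   ┃ ███ ███ █ █████████████ ██  ┃   
   ┃   █ █   █     █   █     ██  ┃   
━━━┃██ █ ███ ███████ █ █ ███ ██  ┃   
eck┃   █   █       █ █ █   █ ██  ┃   
───┃ █████ ███████ █ █ █ █ █ ██  ┃   
] a┃       █   █   █ █ █ █ █ ██  ┃━┓ 
[x]┃████████ █ █ ███ █ █ █ ████  ┃ ┃ 
[x]┃       █ █   █   █ █ █   ██  ┃─┨ 
[x]┃ ███████ █████ ███ █ ███ ██  ┃ ┃ 
  [┃       █       █   █ █   ██  ┃ ┃ 


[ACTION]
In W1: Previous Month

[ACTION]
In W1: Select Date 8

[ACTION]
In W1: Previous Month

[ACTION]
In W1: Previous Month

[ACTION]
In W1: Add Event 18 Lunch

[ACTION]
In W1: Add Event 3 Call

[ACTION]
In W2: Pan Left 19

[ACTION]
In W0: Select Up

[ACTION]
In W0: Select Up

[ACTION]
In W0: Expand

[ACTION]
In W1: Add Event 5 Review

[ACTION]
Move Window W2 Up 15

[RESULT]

   ┏━━━━━━━━━━━━━━━━━━━━━━━━━━━━━┓   
   ┃ ImageViewer                 ┃   
   ┠─────────────────────────────┨   
   ┃ █       █               ██  ┃   
   ┃ ███ ███ █ █████████████ ██  ┃   
   ┃   █ █   █     █   █     ██  ┃   
   ┃██ █ ███ ███████ █ █ ███ ██  ┃   
   ┃   █   █       █ █ █   █ ██  ┃   
━━━┃ █████ ███████ █ █ █ █ █ ██  ┃   
eck┃       █   █   █ █ █ █ █ ██  ┃   
───┃████████ █ █ ███ █ █ █ ████  ┃   
] a┃       █ █   █   █ █ █   ██  ┃━┓ 
[x]┃ ███████ █████ ███ █ ███ ██  ┃ ┃ 
[x]┃       █       █   █ █   ██  ┃─┨ 
[x]┃ █████ █████████ █████ █ ██  ┃ ┃ 
  [┃ █   █   █     █       █ ██  ┃ ┃ 


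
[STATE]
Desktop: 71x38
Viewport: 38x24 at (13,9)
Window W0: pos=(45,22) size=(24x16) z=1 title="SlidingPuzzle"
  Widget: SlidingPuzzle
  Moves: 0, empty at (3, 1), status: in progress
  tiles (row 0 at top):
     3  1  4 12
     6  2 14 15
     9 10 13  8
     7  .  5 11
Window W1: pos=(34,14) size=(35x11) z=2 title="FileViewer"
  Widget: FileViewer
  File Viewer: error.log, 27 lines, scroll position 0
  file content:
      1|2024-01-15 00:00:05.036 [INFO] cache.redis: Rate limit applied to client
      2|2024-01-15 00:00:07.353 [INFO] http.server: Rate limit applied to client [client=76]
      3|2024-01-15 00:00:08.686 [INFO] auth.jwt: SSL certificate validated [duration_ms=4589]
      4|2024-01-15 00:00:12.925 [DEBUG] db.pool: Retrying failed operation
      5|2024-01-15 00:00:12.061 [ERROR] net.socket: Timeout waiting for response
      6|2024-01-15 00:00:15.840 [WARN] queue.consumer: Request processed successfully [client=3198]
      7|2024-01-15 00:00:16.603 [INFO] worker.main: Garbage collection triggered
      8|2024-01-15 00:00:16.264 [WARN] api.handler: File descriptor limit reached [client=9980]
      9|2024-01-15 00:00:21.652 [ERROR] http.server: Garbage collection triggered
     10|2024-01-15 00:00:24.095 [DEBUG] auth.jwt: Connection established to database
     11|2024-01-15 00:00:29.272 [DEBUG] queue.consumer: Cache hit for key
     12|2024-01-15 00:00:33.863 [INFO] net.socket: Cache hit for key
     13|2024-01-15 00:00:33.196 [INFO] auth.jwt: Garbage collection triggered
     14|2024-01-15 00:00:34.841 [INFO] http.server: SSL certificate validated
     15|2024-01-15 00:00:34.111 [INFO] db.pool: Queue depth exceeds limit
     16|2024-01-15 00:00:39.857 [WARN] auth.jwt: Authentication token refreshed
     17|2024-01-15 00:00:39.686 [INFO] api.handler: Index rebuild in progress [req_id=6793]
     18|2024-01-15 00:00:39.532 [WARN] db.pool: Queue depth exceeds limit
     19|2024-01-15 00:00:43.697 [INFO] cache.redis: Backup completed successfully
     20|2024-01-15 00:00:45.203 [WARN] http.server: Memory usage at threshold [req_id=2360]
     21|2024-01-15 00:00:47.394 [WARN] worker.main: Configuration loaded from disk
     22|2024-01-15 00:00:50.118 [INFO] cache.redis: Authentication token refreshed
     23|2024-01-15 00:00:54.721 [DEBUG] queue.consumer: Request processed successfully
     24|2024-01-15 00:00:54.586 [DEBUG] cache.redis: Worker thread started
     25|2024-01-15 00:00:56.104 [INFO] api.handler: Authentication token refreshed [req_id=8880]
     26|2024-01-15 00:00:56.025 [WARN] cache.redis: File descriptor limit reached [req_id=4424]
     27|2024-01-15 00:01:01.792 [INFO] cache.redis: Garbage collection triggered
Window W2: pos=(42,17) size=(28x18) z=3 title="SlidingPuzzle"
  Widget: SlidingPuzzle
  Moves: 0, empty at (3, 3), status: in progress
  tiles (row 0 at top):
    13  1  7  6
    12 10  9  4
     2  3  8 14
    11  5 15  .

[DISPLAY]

                                      
                                      
                                      
                                      
                                      
                     ┏━━━━━━━━━━━━━━━━
                     ┃ FileViewer     
                     ┠────────────────
                     ┃2024-01┏━━━━━━━━
                     ┃2024-01┃ Sliding
                     ┃2024-01┠────────
                     ┃2024-01┃┌────┬──
                     ┃2024-01┃│ 13 │  
                     ┃2024-01┃├────┼──
                     ┃2024-01┃│ 12 │ 1
                     ┗━━━━━━━┃├────┼──
                             ┃│  2 │  
                             ┃├────┼──
                             ┃│ 11 │  
                             ┃└────┴──
                             ┃Moves: 0
                             ┃        
                             ┃        
                             ┃        


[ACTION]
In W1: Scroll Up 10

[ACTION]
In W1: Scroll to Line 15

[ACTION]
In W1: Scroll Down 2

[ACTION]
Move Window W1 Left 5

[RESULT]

                                      
                                      
                                      
                                      
                                      
                ┏━━━━━━━━━━━━━━━━━━━━━
                ┃ FileViewer          
                ┠─────────────────────
                ┃2024-01-15 0┏━━━━━━━━
                ┃2024-01-15 0┃ Sliding
                ┃2024-01-15 0┠────────
                ┃2024-01-15 0┃┌────┬──
                ┃2024-01-15 0┃│ 13 │  
                ┃2024-01-15 0┃├────┼──
                ┃2024-01-15 0┃│ 12 │ 1
                ┗━━━━━━━━━━━━┃├────┼──
                             ┃│  2 │  
                             ┃├────┼──
                             ┃│ 11 │  
                             ┃└────┴──
                             ┃Moves: 0
                             ┃        
                             ┃        
                             ┃        


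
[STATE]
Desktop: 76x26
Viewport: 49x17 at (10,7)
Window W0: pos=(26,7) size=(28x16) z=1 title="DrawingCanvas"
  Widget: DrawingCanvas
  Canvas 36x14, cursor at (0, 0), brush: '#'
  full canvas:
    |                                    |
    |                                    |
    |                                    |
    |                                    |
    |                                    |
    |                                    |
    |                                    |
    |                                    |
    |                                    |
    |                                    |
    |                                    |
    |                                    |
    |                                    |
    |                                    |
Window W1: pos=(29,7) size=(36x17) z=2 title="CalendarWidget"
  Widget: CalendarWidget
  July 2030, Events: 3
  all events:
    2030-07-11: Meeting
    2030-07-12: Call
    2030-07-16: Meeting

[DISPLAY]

                ┏━━┏━━━━━━━━━━━━━━━━━━━━━━━━━━━━━
                ┃ D┃ CalendarWidget              
                ┠──┠─────────────────────────────
                ┃+ ┃            July 2030        
                ┃  ┃Mo Tu We Th Fr Sa Su         
                ┃  ┃ 1  2  3  4  5  6  7         
                ┃  ┃ 8  9 10 11* 12* 13 14       
                ┃  ┃15 16* 17 18 19 20 21        
                ┃  ┃22 23 24 25 26 27 28         
                ┃  ┃29 30 31                     
                ┃  ┃                             
                ┃  ┃                             
                ┃  ┃                             
                ┃  ┃                             
                ┃  ┃                             
                ┗━━┃                             
                   ┗━━━━━━━━━━━━━━━━━━━━━━━━━━━━━


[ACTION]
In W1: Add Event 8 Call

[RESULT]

                ┏━━┏━━━━━━━━━━━━━━━━━━━━━━━━━━━━━
                ┃ D┃ CalendarWidget              
                ┠──┠─────────────────────────────
                ┃+ ┃            July 2030        
                ┃  ┃Mo Tu We Th Fr Sa Su         
                ┃  ┃ 1  2  3  4  5  6  7         
                ┃  ┃ 8*  9 10 11* 12* 13 14      
                ┃  ┃15 16* 17 18 19 20 21        
                ┃  ┃22 23 24 25 26 27 28         
                ┃  ┃29 30 31                     
                ┃  ┃                             
                ┃  ┃                             
                ┃  ┃                             
                ┃  ┃                             
                ┃  ┃                             
                ┗━━┃                             
                   ┗━━━━━━━━━━━━━━━━━━━━━━━━━━━━━


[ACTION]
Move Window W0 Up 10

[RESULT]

                ┃  ┏━━━━━━━━━━━━━━━━━━━━━━━━━━━━━
                ┃  ┃ CalendarWidget              
                ┃  ┠─────────────────────────────
                ┃  ┃            July 2030        
                ┃  ┃Mo Tu We Th Fr Sa Su         
                ┃  ┃ 1  2  3  4  5  6  7         
                ┃  ┃ 8*  9 10 11* 12* 13 14      
                ┃  ┃15 16* 17 18 19 20 21        
                ┗━━┃22 23 24 25 26 27 28         
                   ┃29 30 31                     
                   ┃                             
                   ┃                             
                   ┃                             
                   ┃                             
                   ┃                             
                   ┃                             
                   ┗━━━━━━━━━━━━━━━━━━━━━━━━━━━━━


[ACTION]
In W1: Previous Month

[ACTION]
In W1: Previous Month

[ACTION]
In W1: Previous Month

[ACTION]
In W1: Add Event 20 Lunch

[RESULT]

                ┃  ┏━━━━━━━━━━━━━━━━━━━━━━━━━━━━━
                ┃  ┃ CalendarWidget              
                ┃  ┠─────────────────────────────
                ┃  ┃            April 2030       
                ┃  ┃Mo Tu We Th Fr Sa Su         
                ┃  ┃ 1  2  3  4  5  6  7         
                ┃  ┃ 8  9 10 11 12 13 14         
                ┃  ┃15 16 17 18 19 20* 21        
                ┗━━┃22 23 24 25 26 27 28         
                   ┃29 30                        
                   ┃                             
                   ┃                             
                   ┃                             
                   ┃                             
                   ┃                             
                   ┃                             
                   ┗━━━━━━━━━━━━━━━━━━━━━━━━━━━━━
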